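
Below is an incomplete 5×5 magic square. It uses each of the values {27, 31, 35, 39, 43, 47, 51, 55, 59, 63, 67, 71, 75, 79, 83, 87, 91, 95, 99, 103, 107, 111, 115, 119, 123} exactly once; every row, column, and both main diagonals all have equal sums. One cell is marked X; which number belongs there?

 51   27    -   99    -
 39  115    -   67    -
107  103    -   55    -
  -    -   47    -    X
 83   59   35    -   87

119

The 25 entries sum to 1875, so each line sums to 1875/5 = 375.
The remaining cell in row 5 is (5,4) = 375 − 264 = 111.
From column 1, 375 − (51 + 39 + 107 + 83) gives (4,1) = 95.
From column 2, 375 − (27 + 115 + 103 + 59) gives (4,2) = 71.
The remaining cell in column 4 is (4,4) = 375 − 332 = 43.
Main diagonal must total 375; the given cells sum to 296, so (3,3) = 79.
Anti-diagonal must total 375; the given cells sum to 300, so (1,5) = 75.
Row 1 needs 375; the known cells sum to 252, so (1,3) = 123.
The remaining cell in row 3 is (3,5) = 375 − 344 = 31.
From row 4, 375 − (95 + 71 + 47 + 43) gives (4,5) = 119.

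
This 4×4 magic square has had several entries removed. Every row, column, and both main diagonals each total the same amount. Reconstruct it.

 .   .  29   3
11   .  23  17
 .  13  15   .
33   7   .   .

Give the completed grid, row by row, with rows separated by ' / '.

9 31 29 3 / 11 21 23 17 / 19 13 15 25 / 33 7 5 27

Anti-diagonal is already complete: 3 + 23 + 13 + 33 = 72, so that is the magic constant.
Row 2 must total 72; the given cells sum to 51, so (2,2) = 21.
Column 2 must total 72; the given cells sum to 41, so (1,2) = 31.
From column 3, 72 − (29 + 23 + 15) gives (4,3) = 5.
Row 1 needs 72; the known cells sum to 63, so (1,1) = 9.
Row 4 needs 72; the known cells sum to 45, so (4,4) = 27.
Column 1 must total 72; the given cells sum to 53, so (3,1) = 19.
Column 4 must total 72; the given cells sum to 47, so (3,4) = 25.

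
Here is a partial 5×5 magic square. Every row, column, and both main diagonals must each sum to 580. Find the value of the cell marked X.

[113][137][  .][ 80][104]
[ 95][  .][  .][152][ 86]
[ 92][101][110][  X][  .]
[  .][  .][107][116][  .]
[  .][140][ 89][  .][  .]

134

From row 1, 580 − (113 + 137 + 80 + 104) gives (1,3) = 146.
Column 3 must total 580; the given cells sum to 452, so (2,3) = 128.
Row 2 must total 580; the given cells sum to 461, so (2,2) = 119.
From column 2, 580 − (137 + 119 + 101 + 140) gives (4,2) = 83.
Using main diagonal: 113 + 119 + 110 + 116 + ? → (5,5) = 580 − 458 = 122.
Anti-diagonal needs 580; the known cells sum to 449, so (5,1) = 131.
Using row 5: 131 + 140 + 89 + 122 + ? → (5,4) = 580 − 482 = 98.
Column 1 needs 580; the known cells sum to 431, so (4,1) = 149.
Column 4 needs 580; the known cells sum to 446, so (3,4) = 134.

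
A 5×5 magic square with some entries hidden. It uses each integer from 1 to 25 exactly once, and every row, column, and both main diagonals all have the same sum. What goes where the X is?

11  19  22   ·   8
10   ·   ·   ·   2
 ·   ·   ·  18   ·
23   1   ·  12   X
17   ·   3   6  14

The entries are 1 through 25, which sum to 325, so each line sums to 325/5 = 65.
The remaining cell in row 1 is (1,4) = 65 − 60 = 5.
Row 5 needs 65; the known cells sum to 40, so (5,2) = 25.
Column 1 needs 65; the known cells sum to 61, so (3,1) = 4.
From column 4, 65 − (5 + 18 + 12 + 6) gives (2,4) = 24.
Anti-diagonal must total 65; the given cells sum to 50, so (3,3) = 15.
The remaining cell in main diagonal is (2,2) = 65 − 52 = 13.
From row 2, 65 − (10 + 13 + 24 + 2) gives (2,3) = 16.
Using column 2: 19 + 13 + 1 + 25 + ? → (3,2) = 65 − 58 = 7.
Column 3 needs 65; the known cells sum to 56, so (4,3) = 9.
From row 3, 65 − (4 + 7 + 15 + 18) gives (3,5) = 21.
Row 4: 23 + 1 + 9 + 12 + ? = 65, so (4,5) = 20.

20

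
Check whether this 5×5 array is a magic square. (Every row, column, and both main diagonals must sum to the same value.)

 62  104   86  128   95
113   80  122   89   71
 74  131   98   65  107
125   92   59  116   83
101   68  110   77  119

Row 1: 62 + 104 + 86 + 128 + 95 = 475.
Row 2: 113 + 80 + 122 + 89 + 71 = 475.
Row 3: 74 + 131 + 98 + 65 + 107 = 475.
Row 4: 125 + 92 + 59 + 116 + 83 = 475.
Row 5: 101 + 68 + 110 + 77 + 119 = 475.
Column 1: 62 + 113 + 74 + 125 + 101 = 475.
Column 2: 104 + 80 + 131 + 92 + 68 = 475.
Column 3: 86 + 122 + 98 + 59 + 110 = 475.
Column 4: 128 + 89 + 65 + 116 + 77 = 475.
Column 5: 95 + 71 + 107 + 83 + 119 = 475.
Main diagonal: 62 + 80 + 98 + 116 + 119 = 475.
Anti-diagonal: 95 + 89 + 98 + 92 + 101 = 475.
All lines sum to 475.

Yes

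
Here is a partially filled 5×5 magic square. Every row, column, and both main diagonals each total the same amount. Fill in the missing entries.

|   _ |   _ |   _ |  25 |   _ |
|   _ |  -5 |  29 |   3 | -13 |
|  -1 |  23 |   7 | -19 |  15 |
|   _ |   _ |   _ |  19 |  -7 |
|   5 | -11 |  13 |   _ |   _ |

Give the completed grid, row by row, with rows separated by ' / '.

Row 3 is already complete: -1 + 23 + 7 + -19 + 15 = 25, so that is the magic constant.
Row 2: -5 + 29 + 3 + (-13) + ? = 25, so (2,1) = 11.
The remaining cell in column 4 is (5,4) = 25 − 28 = -3.
Row 5: 5 + (-11) + 13 + (-3) + ? = 25, so (5,5) = 21.
Column 5: -13 + 15 + (-7) + 21 + ? = 25, so (1,5) = 9.
Main diagonal needs 25; the known cells sum to 42, so (1,1) = -17.
Using anti-diagonal: 9 + 3 + 7 + 5 + ? → (4,2) = 25 − 24 = 1.
Column 1 needs 25; the known cells sum to -2, so (4,1) = 27.
Column 2 needs 25; the known cells sum to 8, so (1,2) = 17.
Row 1: -17 + 17 + 25 + 9 + ? = 25, so (1,3) = -9.
From row 4, 25 − (27 + 1 + 19 + (-7)) gives (4,3) = -15.

-17 17 -9 25 9 / 11 -5 29 3 -13 / -1 23 7 -19 15 / 27 1 -15 19 -7 / 5 -11 13 -3 21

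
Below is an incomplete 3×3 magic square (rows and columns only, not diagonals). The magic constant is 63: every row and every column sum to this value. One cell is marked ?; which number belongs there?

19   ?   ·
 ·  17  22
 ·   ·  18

Row 2 needs 63; the known cells sum to 39, so (2,1) = 24.
Column 1: 19 + 24 + ? = 63, so (3,1) = 20.
Column 3: 22 + 18 + ? = 63, so (1,3) = 23.
Using row 1: 19 + 23 + ? → (1,2) = 63 − 42 = 21.

21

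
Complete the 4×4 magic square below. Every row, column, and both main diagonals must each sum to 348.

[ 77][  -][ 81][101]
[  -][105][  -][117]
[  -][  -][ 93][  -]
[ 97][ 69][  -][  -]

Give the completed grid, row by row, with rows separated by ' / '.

77 89 81 101 / 61 105 65 117 / 113 85 93 57 / 97 69 109 73

Row 1: 77 + 81 + 101 + ? = 348, so (1,2) = 89.
The remaining cell in column 2 is (3,2) = 348 − 263 = 85.
The remaining cell in main diagonal is (4,4) = 348 − 275 = 73.
Anti-diagonal must total 348; the given cells sum to 283, so (2,3) = 65.
The remaining cell in row 2 is (2,1) = 348 − 287 = 61.
From row 4, 348 − (97 + 69 + 73) gives (4,3) = 109.
The remaining cell in column 1 is (3,1) = 348 − 235 = 113.
Column 4 needs 348; the known cells sum to 291, so (3,4) = 57.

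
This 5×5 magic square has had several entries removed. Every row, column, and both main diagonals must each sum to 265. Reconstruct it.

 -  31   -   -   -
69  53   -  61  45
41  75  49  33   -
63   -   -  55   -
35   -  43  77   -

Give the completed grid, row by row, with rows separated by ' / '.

From row 2, 265 − (69 + 53 + 61 + 45) gives (2,3) = 37.
Using row 3: 41 + 75 + 49 + 33 + ? → (3,5) = 265 − 198 = 67.
The remaining cell in column 1 is (1,1) = 265 − 208 = 57.
Column 4 must total 265; the given cells sum to 226, so (1,4) = 39.
The remaining cell in main diagonal is (5,5) = 265 − 214 = 51.
The remaining cell in row 5 is (5,2) = 265 − 206 = 59.
Using column 2: 31 + 53 + 75 + 59 + ? → (4,2) = 265 − 218 = 47.
Anti-diagonal: 61 + 49 + 47 + 35 + ? = 265, so (1,5) = 73.
Row 1 must total 265; the given cells sum to 200, so (1,3) = 65.
Column 3 must total 265; the given cells sum to 194, so (4,3) = 71.
Column 5 must total 265; the given cells sum to 236, so (4,5) = 29.

57 31 65 39 73 / 69 53 37 61 45 / 41 75 49 33 67 / 63 47 71 55 29 / 35 59 43 77 51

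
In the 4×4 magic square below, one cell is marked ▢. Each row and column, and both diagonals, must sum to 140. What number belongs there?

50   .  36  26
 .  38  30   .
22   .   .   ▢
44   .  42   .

Row 1: 50 + 36 + 26 + ? = 140, so (1,2) = 28.
The remaining cell in column 1 is (2,1) = 140 − 116 = 24.
From column 3, 140 − (36 + 30 + 42) gives (3,3) = 32.
Main diagonal needs 140; the known cells sum to 120, so (4,4) = 20.
Using anti-diagonal: 26 + 30 + 44 + ? → (3,2) = 140 − 100 = 40.
Row 2 needs 140; the known cells sum to 92, so (2,4) = 48.
Row 3 needs 140; the known cells sum to 94, so (3,4) = 46.

46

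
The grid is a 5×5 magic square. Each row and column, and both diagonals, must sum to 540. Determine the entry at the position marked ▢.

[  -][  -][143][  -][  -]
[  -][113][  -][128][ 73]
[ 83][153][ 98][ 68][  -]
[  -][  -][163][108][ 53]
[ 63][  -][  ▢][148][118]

Row 3 needs 540; the known cells sum to 402, so (3,5) = 138.
From column 4, 540 − (128 + 68 + 108 + 148) gives (1,4) = 88.
Using column 5: 73 + 138 + 53 + 118 + ? → (1,5) = 540 − 382 = 158.
Using main diagonal: 113 + 98 + 108 + 118 + ? → (1,1) = 540 − 437 = 103.
Using anti-diagonal: 158 + 128 + 98 + 63 + ? → (4,2) = 540 − 447 = 93.
Row 1 must total 540; the given cells sum to 492, so (1,2) = 48.
Row 4 needs 540; the known cells sum to 417, so (4,1) = 123.
Column 1 must total 540; the given cells sum to 372, so (2,1) = 168.
From column 2, 540 − (48 + 113 + 153 + 93) gives (5,2) = 133.
Row 2 needs 540; the known cells sum to 482, so (2,3) = 58.
Row 5 needs 540; the known cells sum to 462, so (5,3) = 78.

78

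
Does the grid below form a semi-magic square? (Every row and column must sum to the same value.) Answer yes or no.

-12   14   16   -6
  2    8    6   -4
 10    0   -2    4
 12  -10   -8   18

Yes

Row 1: -12 + 14 + 16 + (-6) = 12.
Row 2: 2 + 8 + 6 + (-4) = 12.
Row 3: 10 + 0 + (-2) + 4 = 12.
Row 4: 12 + (-10) + (-8) + 18 = 12.
Column 1: -12 + 2 + 10 + 12 = 12.
Column 2: 14 + 8 + 0 + (-10) = 12.
Column 3: 16 + 6 + (-2) + (-8) = 12.
Column 4: -6 + (-4) + 4 + 18 = 12.
All lines sum to 12.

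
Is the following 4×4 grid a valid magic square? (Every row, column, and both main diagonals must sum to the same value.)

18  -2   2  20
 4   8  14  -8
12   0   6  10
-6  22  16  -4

Row 1: 18 + (-2) + 2 + 20 = 38.
Row 2: 4 + 8 + 14 + (-8) = 18.
Row 3: 12 + 0 + 6 + 10 = 28.
Row 4: -6 + 22 + 16 + (-4) = 28.
Column 1: 18 + 4 + 12 + (-6) = 28.
Column 2: -2 + 8 + 0 + 22 = 28.
Column 3: 2 + 14 + 6 + 16 = 38.
Column 4: 20 + (-8) + 10 + (-4) = 18.
Main diagonal: 18 + 8 + 6 + (-4) = 28.
Anti-diagonal: 20 + 14 + 0 + (-6) = 28.

No — row 2 sums to 18 but column 2 sums to 28.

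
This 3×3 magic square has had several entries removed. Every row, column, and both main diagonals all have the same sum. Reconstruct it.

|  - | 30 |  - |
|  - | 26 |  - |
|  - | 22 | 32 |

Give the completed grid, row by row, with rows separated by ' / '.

20 30 28 / 34 26 18 / 24 22 32

Column 2 is already complete: 30 + 26 + 22 = 78, so that is the magic constant.
Row 3 must total 78; the given cells sum to 54, so (3,1) = 24.
Main diagonal needs 78; the known cells sum to 58, so (1,1) = 20.
The remaining cell in anti-diagonal is (1,3) = 78 − 50 = 28.
From column 1, 78 − (20 + 24) gives (2,1) = 34.
The remaining cell in column 3 is (2,3) = 78 − 60 = 18.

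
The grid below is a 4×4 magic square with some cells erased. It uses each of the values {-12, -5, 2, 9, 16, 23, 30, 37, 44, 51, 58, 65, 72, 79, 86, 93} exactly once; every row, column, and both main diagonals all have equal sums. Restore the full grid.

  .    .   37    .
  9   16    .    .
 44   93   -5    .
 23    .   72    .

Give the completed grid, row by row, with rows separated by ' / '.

The 16 entries sum to 648, so each line sums to 648/4 = 162.
Using row 3: 44 + 93 + (-5) + ? → (3,4) = 162 − 132 = 30.
Column 1 needs 162; the known cells sum to 76, so (1,1) = 86.
From column 3, 162 − (37 + (-5) + 72) gives (2,3) = 58.
Main diagonal needs 162; the known cells sum to 97, so (4,4) = 65.
From anti-diagonal, 162 − (58 + 93 + 23) gives (1,4) = -12.
Row 1 must total 162; the given cells sum to 111, so (1,2) = 51.
From row 2, 162 − (9 + 16 + 58) gives (2,4) = 79.
Row 4 needs 162; the known cells sum to 160, so (4,2) = 2.

86 51 37 -12 / 9 16 58 79 / 44 93 -5 30 / 23 2 72 65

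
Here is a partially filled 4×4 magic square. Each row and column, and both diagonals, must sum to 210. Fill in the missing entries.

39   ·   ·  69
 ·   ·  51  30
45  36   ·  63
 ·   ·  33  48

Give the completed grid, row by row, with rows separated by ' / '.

39 42 60 69 / 72 57 51 30 / 45 36 66 63 / 54 75 33 48

Row 3: 45 + 36 + 63 + ? = 210, so (3,3) = 66.
Column 3: 51 + 66 + 33 + ? = 210, so (1,3) = 60.
Main diagonal must total 210; the given cells sum to 153, so (2,2) = 57.
Anti-diagonal needs 210; the known cells sum to 156, so (4,1) = 54.
Row 1 needs 210; the known cells sum to 168, so (1,2) = 42.
Using row 2: 57 + 51 + 30 + ? → (2,1) = 210 − 138 = 72.
The remaining cell in row 4 is (4,2) = 210 − 135 = 75.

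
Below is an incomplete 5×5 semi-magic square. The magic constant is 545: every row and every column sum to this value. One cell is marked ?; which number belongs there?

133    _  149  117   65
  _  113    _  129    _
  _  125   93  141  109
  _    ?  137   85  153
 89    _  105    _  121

69

Row 1 needs 545; the known cells sum to 464, so (1,2) = 81.
Row 3 needs 545; the known cells sum to 468, so (3,1) = 77.
The remaining cell in column 3 is (2,3) = 545 − 484 = 61.
Column 4 needs 545; the known cells sum to 472, so (5,4) = 73.
Using column 5: 65 + 109 + 153 + 121 + ? → (2,5) = 545 − 448 = 97.
Row 2 must total 545; the given cells sum to 400, so (2,1) = 145.
Row 5 needs 545; the known cells sum to 388, so (5,2) = 157.
From column 1, 545 − (133 + 145 + 77 + 89) gives (4,1) = 101.
The remaining cell in column 2 is (4,2) = 545 − 476 = 69.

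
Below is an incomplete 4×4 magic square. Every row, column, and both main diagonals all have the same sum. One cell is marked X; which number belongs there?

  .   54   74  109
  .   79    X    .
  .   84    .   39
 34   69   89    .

59

Column 2 is complete and sums to 286; that is the magic constant.
From row 1, 286 − (54 + 74 + 109) gives (1,1) = 49.
Row 4: 34 + 69 + 89 + ? = 286, so (4,4) = 94.
Column 4: 109 + 39 + 94 + ? = 286, so (2,4) = 44.
Main diagonal: 49 + 79 + 94 + ? = 286, so (3,3) = 64.
From anti-diagonal, 286 − (109 + 84 + 34) gives (2,3) = 59.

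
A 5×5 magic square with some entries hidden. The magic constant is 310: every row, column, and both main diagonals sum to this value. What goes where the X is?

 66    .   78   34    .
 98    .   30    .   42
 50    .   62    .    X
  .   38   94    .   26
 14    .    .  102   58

74

Column 1: 66 + 98 + 50 + 14 + ? = 310, so (4,1) = 82.
Column 3: 78 + 30 + 62 + 94 + ? = 310, so (5,3) = 46.
Row 4 needs 310; the known cells sum to 240, so (4,4) = 70.
The remaining cell in row 5 is (5,2) = 310 − 220 = 90.
Main diagonal must total 310; the given cells sum to 256, so (2,2) = 54.
The remaining cell in row 2 is (2,4) = 310 − 224 = 86.
From column 4, 310 − (34 + 86 + 70 + 102) gives (3,4) = 18.
The remaining cell in anti-diagonal is (1,5) = 310 − 200 = 110.
From row 1, 310 − (66 + 78 + 34 + 110) gives (1,2) = 22.
Using column 2: 22 + 54 + 38 + 90 + ? → (3,2) = 310 − 204 = 106.
Column 5 must total 310; the given cells sum to 236, so (3,5) = 74.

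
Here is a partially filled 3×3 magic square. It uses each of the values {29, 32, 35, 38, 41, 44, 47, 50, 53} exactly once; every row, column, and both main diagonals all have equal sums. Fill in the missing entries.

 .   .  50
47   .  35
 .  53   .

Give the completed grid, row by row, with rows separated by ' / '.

The 9 entries sum to 369, so each line sums to 369/3 = 123.
Row 2 must total 123; the given cells sum to 82, so (2,2) = 41.
Using column 2: 41 + 53 + ? → (1,2) = 123 − 94 = 29.
From column 3, 123 − (50 + 35) gives (3,3) = 38.
The remaining cell in main diagonal is (1,1) = 123 − 79 = 44.
Anti-diagonal must total 123; the given cells sum to 91, so (3,1) = 32.

44 29 50 / 47 41 35 / 32 53 38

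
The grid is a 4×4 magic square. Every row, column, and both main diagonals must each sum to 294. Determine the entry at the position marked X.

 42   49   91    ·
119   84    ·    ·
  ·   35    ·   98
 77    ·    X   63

28

Row 1 must total 294; the given cells sum to 182, so (1,4) = 112.
From column 1, 294 − (42 + 119 + 77) gives (3,1) = 56.
The remaining cell in column 2 is (4,2) = 294 − 168 = 126.
The remaining cell in column 4 is (2,4) = 294 − 273 = 21.
Main diagonal needs 294; the known cells sum to 189, so (3,3) = 105.
Anti-diagonal: 112 + 35 + 77 + ? = 294, so (2,3) = 70.
From row 4, 294 − (77 + 126 + 63) gives (4,3) = 28.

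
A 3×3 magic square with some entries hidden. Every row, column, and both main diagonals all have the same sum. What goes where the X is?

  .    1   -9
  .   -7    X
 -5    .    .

-11

Anti-diagonal is complete and sums to -21; that is the magic constant.
From row 1, -21 − (1 + (-9)) gives (1,1) = -13.
Column 1: -13 + (-5) + ? = -21, so (2,1) = -3.
Column 2 needs -21; the known cells sum to -6, so (3,2) = -15.
Main diagonal: -13 + (-7) + ? = -21, so (3,3) = -1.
The remaining cell in row 2 is (2,3) = -21 − (-10) = -11.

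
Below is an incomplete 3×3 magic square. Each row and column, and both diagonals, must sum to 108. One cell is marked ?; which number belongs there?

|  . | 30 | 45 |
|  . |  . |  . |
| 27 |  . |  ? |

Using row 1: 30 + 45 + ? → (1,1) = 108 − 75 = 33.
The remaining cell in column 1 is (2,1) = 108 − 60 = 48.
Anti-diagonal needs 108; the known cells sum to 72, so (2,2) = 36.
Row 2 needs 108; the known cells sum to 84, so (2,3) = 24.
From column 2, 108 − (30 + 36) gives (3,2) = 42.
Column 3 needs 108; the known cells sum to 69, so (3,3) = 39.

39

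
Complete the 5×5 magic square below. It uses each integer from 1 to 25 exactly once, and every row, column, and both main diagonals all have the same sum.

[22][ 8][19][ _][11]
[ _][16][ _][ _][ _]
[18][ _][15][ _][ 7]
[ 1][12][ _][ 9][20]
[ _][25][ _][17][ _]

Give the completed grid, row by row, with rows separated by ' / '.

22 8 19 5 11 / 10 16 2 13 24 / 18 4 15 21 7 / 1 12 23 9 20 / 14 25 6 17 3

The entries are 1 through 25, which sum to 325, so each line sums to 325/5 = 65.
Row 1 needs 65; the known cells sum to 60, so (1,4) = 5.
Row 4 needs 65; the known cells sum to 42, so (4,3) = 23.
Column 2 needs 65; the known cells sum to 61, so (3,2) = 4.
From main diagonal, 65 − (22 + 16 + 15 + 9) gives (5,5) = 3.
The remaining cell in row 3 is (3,4) = 65 − 44 = 21.
Column 4 must total 65; the given cells sum to 52, so (2,4) = 13.
Column 5 must total 65; the given cells sum to 41, so (2,5) = 24.
Anti-diagonal: 11 + 13 + 15 + 12 + ? = 65, so (5,1) = 14.
Row 5: 14 + 25 + 17 + 3 + ? = 65, so (5,3) = 6.
From column 1, 65 − (22 + 18 + 1 + 14) gives (2,1) = 10.
The remaining cell in column 3 is (2,3) = 65 − 63 = 2.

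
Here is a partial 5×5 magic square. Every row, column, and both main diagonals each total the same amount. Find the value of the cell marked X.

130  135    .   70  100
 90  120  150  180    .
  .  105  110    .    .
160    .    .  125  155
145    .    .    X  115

Main diagonal is complete and sums to 600; that is the magic constant.
Row 1: 130 + 135 + 70 + 100 + ? = 600, so (1,3) = 165.
Using row 2: 90 + 120 + 150 + 180 + ? → (2,5) = 600 − 540 = 60.
Column 1 needs 600; the known cells sum to 525, so (3,1) = 75.
Column 5: 100 + 60 + 155 + 115 + ? = 600, so (3,5) = 170.
Anti-diagonal must total 600; the given cells sum to 535, so (4,2) = 65.
From row 3, 600 − (75 + 105 + 110 + 170) gives (3,4) = 140.
Row 4: 160 + 65 + 125 + 155 + ? = 600, so (4,3) = 95.
Column 2: 135 + 120 + 105 + 65 + ? = 600, so (5,2) = 175.
From column 3, 600 − (165 + 150 + 110 + 95) gives (5,3) = 80.
Column 4 must total 600; the given cells sum to 515, so (5,4) = 85.

85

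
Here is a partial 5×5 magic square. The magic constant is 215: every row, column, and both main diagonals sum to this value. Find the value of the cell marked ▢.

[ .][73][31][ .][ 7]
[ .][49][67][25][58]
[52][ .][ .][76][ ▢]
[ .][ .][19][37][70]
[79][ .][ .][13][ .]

34

The remaining cell in row 2 is (2,1) = 215 − 199 = 16.
Using column 4: 25 + 76 + 37 + 13 + ? → (1,4) = 215 − 151 = 64.
From row 1, 215 − (73 + 31 + 64 + 7) gives (1,1) = 40.
Column 1 must total 215; the given cells sum to 187, so (4,1) = 28.
From row 4, 215 − (28 + 19 + 37 + 70) gives (4,2) = 61.
Using anti-diagonal: 7 + 25 + 61 + 79 + ? → (3,3) = 215 − 172 = 43.
Column 3: 31 + 67 + 43 + 19 + ? = 215, so (5,3) = 55.
Main diagonal must total 215; the given cells sum to 169, so (5,5) = 46.
From row 5, 215 − (79 + 55 + 13 + 46) gives (5,2) = 22.
Using column 2: 73 + 49 + 61 + 22 + ? → (3,2) = 215 − 205 = 10.
The remaining cell in column 5 is (3,5) = 215 − 181 = 34.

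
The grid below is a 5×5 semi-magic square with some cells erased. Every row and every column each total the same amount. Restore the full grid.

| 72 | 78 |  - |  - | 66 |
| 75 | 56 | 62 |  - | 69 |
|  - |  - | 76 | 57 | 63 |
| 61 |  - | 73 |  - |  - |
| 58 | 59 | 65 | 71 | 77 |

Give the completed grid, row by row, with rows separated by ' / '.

Row 5 is already complete: 58 + 59 + 65 + 71 + 77 = 330, so that is the magic constant.
Row 2 needs 330; the known cells sum to 262, so (2,4) = 68.
Column 1 must total 330; the given cells sum to 266, so (3,1) = 64.
Column 3 needs 330; the known cells sum to 276, so (1,3) = 54.
From column 5, 330 − (66 + 69 + 63 + 77) gives (4,5) = 55.
Row 1: 72 + 78 + 54 + 66 + ? = 330, so (1,4) = 60.
From row 3, 330 − (64 + 76 + 57 + 63) gives (3,2) = 70.
Using column 2: 78 + 56 + 70 + 59 + ? → (4,2) = 330 − 263 = 67.
Using column 4: 60 + 68 + 57 + 71 + ? → (4,4) = 330 − 256 = 74.

72 78 54 60 66 / 75 56 62 68 69 / 64 70 76 57 63 / 61 67 73 74 55 / 58 59 65 71 77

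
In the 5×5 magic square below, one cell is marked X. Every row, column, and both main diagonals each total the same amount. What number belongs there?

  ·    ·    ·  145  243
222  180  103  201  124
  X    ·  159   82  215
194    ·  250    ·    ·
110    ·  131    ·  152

Row 2 is complete and sums to 830; that is the magic constant.
From column 3, 830 − (103 + 159 + 250 + 131) gives (1,3) = 187.
From column 5, 830 − (243 + 124 + 215 + 152) gives (4,5) = 96.
Anti-diagonal must total 830; the given cells sum to 713, so (4,2) = 117.
Using row 4: 194 + 117 + 250 + 96 + ? → (4,4) = 830 − 657 = 173.
The remaining cell in column 4 is (5,4) = 830 − 601 = 229.
Using main diagonal: 180 + 159 + 173 + 152 + ? → (1,1) = 830 − 664 = 166.
Using row 1: 166 + 187 + 145 + 243 + ? → (1,2) = 830 − 741 = 89.
From row 5, 830 − (110 + 131 + 229 + 152) gives (5,2) = 208.
Using column 1: 166 + 222 + 194 + 110 + ? → (3,1) = 830 − 692 = 138.

138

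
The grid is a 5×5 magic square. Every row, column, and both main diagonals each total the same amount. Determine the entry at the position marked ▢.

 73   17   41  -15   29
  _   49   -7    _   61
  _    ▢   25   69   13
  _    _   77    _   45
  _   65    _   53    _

Row 1 is complete and sums to 145; that is the magic constant.
Column 3: 41 + (-7) + 25 + 77 + ? = 145, so (5,3) = 9.
Column 5 must total 145; the given cells sum to 148, so (5,5) = -3.
Using main diagonal: 73 + 49 + 25 + (-3) + ? → (4,4) = 145 − 144 = 1.
From row 5, 145 − (65 + 9 + 53 + (-3)) gives (5,1) = 21.
Column 4: -15 + 69 + 1 + 53 + ? = 145, so (2,4) = 37.
Anti-diagonal: 29 + 37 + 25 + 21 + ? = 145, so (4,2) = 33.
Row 2 needs 145; the known cells sum to 140, so (2,1) = 5.
Row 4 needs 145; the known cells sum to 156, so (4,1) = -11.
Column 1: 73 + 5 + (-11) + 21 + ? = 145, so (3,1) = 57.
Column 2 needs 145; the known cells sum to 164, so (3,2) = -19.

-19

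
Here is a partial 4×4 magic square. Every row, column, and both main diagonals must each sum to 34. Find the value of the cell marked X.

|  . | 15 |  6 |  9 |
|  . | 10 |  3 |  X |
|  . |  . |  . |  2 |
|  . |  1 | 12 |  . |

Row 1 must total 34; the given cells sum to 30, so (1,1) = 4.
Column 2: 15 + 10 + 1 + ? = 34, so (3,2) = 8.
Column 3 must total 34; the given cells sum to 21, so (3,3) = 13.
Main diagonal: 4 + 10 + 13 + ? = 34, so (4,4) = 7.
Anti-diagonal: 9 + 3 + 8 + ? = 34, so (4,1) = 14.
Row 3: 8 + 13 + 2 + ? = 34, so (3,1) = 11.
Column 1: 4 + 11 + 14 + ? = 34, so (2,1) = 5.
From column 4, 34 − (9 + 2 + 7) gives (2,4) = 16.

16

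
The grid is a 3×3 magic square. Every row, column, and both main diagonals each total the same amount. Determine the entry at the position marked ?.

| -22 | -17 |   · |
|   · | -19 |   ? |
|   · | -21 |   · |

Column 2 is complete and sums to -57; that is the magic constant.
Row 1: -22 + (-17) + ? = -57, so (1,3) = -18.
From main diagonal, -57 − (-22 + (-19)) gives (3,3) = -16.
The remaining cell in anti-diagonal is (3,1) = -57 − (-37) = -20.
From column 1, -57 − (-22 + (-20)) gives (2,1) = -15.
The remaining cell in column 3 is (2,3) = -57 − (-34) = -23.

-23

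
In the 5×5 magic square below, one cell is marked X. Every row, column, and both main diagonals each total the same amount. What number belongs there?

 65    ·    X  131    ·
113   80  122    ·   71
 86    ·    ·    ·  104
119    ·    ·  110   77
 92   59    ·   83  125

Column 1 is complete and sums to 475; that is the magic constant.
The remaining cell in row 2 is (2,4) = 475 − 386 = 89.
The remaining cell in row 5 is (5,3) = 475 − 359 = 116.
From column 4, 475 − (131 + 89 + 110 + 83) gives (3,4) = 62.
Column 5 must total 475; the given cells sum to 377, so (1,5) = 98.
From main diagonal, 475 − (65 + 80 + 110 + 125) gives (3,3) = 95.
Anti-diagonal needs 475; the known cells sum to 374, so (4,2) = 101.
Row 3: 86 + 95 + 62 + 104 + ? = 475, so (3,2) = 128.
Row 4: 119 + 101 + 110 + 77 + ? = 475, so (4,3) = 68.
Using column 2: 80 + 128 + 101 + 59 + ? → (1,2) = 475 − 368 = 107.
Column 3: 122 + 95 + 68 + 116 + ? = 475, so (1,3) = 74.

74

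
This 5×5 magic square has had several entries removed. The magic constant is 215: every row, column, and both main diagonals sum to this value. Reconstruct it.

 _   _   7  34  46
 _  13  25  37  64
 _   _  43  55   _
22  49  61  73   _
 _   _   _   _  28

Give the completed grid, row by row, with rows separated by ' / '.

Using row 2: 13 + 25 + 37 + 64 + ? → (2,1) = 215 − 139 = 76.
Row 4 must total 215; the given cells sum to 205, so (4,5) = 10.
Using column 3: 7 + 25 + 43 + 61 + ? → (5,3) = 215 − 136 = 79.
The remaining cell in column 4 is (5,4) = 215 − 199 = 16.
Column 5 must total 215; the given cells sum to 148, so (3,5) = 67.
Using main diagonal: 13 + 43 + 73 + 28 + ? → (1,1) = 215 − 157 = 58.
From anti-diagonal, 215 − (46 + 37 + 43 + 49) gives (5,1) = 40.
From row 1, 215 − (58 + 7 + 34 + 46) gives (1,2) = 70.
The remaining cell in row 5 is (5,2) = 215 − 163 = 52.
Column 1: 58 + 76 + 22 + 40 + ? = 215, so (3,1) = 19.
Column 2 needs 215; the known cells sum to 184, so (3,2) = 31.

58 70 7 34 46 / 76 13 25 37 64 / 19 31 43 55 67 / 22 49 61 73 10 / 40 52 79 16 28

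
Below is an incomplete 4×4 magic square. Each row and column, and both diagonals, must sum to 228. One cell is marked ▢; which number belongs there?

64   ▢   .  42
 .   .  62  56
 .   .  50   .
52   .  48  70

54

From row 4, 228 − (52 + 48 + 70) gives (4,2) = 58.
From column 3, 228 − (62 + 50 + 48) gives (1,3) = 68.
Using column 4: 42 + 56 + 70 + ? → (3,4) = 228 − 168 = 60.
Main diagonal needs 228; the known cells sum to 184, so (2,2) = 44.
The remaining cell in anti-diagonal is (3,2) = 228 − 156 = 72.
The remaining cell in row 1 is (1,2) = 228 − 174 = 54.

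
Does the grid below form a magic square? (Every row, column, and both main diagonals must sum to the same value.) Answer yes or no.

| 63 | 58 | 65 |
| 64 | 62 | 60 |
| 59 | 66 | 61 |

Row 1: 63 + 58 + 65 = 186.
Row 2: 64 + 62 + 60 = 186.
Row 3: 59 + 66 + 61 = 186.
Column 1: 63 + 64 + 59 = 186.
Column 2: 58 + 62 + 66 = 186.
Column 3: 65 + 60 + 61 = 186.
Main diagonal: 63 + 62 + 61 = 186.
Anti-diagonal: 65 + 62 + 59 = 186.
All lines sum to 186.

Yes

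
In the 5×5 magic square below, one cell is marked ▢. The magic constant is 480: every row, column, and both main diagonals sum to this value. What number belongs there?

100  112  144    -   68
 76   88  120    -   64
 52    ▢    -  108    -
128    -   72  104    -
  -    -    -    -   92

From row 1, 480 − (100 + 112 + 144 + 68) gives (1,4) = 56.
The remaining cell in row 2 is (2,4) = 480 − 348 = 132.
Column 1 needs 480; the known cells sum to 356, so (5,1) = 124.
Column 4 needs 480; the known cells sum to 400, so (5,4) = 80.
The remaining cell in main diagonal is (3,3) = 480 − 384 = 96.
Anti-diagonal: 68 + 132 + 96 + 124 + ? = 480, so (4,2) = 60.
The remaining cell in row 4 is (4,5) = 480 − 364 = 116.
From column 3, 480 − (144 + 120 + 96 + 72) gives (5,3) = 48.
From column 5, 480 − (68 + 64 + 116 + 92) gives (3,5) = 140.
Row 3 needs 480; the known cells sum to 396, so (3,2) = 84.

84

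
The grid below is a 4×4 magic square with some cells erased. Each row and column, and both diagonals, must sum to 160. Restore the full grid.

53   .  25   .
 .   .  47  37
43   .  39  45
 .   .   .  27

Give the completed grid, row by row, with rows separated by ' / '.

53 31 25 51 / 35 41 47 37 / 43 33 39 45 / 29 55 49 27

The remaining cell in row 3 is (3,2) = 160 − 127 = 33.
The remaining cell in column 3 is (4,3) = 160 − 111 = 49.
Using column 4: 37 + 45 + 27 + ? → (1,4) = 160 − 109 = 51.
From main diagonal, 160 − (53 + 39 + 27) gives (2,2) = 41.
Using anti-diagonal: 51 + 47 + 33 + ? → (4,1) = 160 − 131 = 29.
Row 1 needs 160; the known cells sum to 129, so (1,2) = 31.
Row 2: 41 + 47 + 37 + ? = 160, so (2,1) = 35.
Row 4 must total 160; the given cells sum to 105, so (4,2) = 55.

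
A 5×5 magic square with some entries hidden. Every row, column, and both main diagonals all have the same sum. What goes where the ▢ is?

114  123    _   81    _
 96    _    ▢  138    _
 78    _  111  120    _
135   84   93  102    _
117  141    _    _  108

129

Column 1 is complete and sums to 540; that is the magic constant.
From row 4, 540 − (135 + 84 + 93 + 102) gives (4,5) = 126.
Column 4 must total 540; the given cells sum to 441, so (5,4) = 99.
Main diagonal: 114 + 111 + 102 + 108 + ? = 540, so (2,2) = 105.
Using anti-diagonal: 138 + 111 + 84 + 117 + ? → (1,5) = 540 − 450 = 90.
Row 1 must total 540; the given cells sum to 408, so (1,3) = 132.
Row 5 needs 540; the known cells sum to 465, so (5,3) = 75.
From column 2, 540 − (123 + 105 + 84 + 141) gives (3,2) = 87.
Column 3: 132 + 111 + 93 + 75 + ? = 540, so (2,3) = 129.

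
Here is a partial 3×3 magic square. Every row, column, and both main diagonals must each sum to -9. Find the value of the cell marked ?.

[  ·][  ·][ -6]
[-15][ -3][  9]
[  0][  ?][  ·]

Column 1 needs -9; the known cells sum to -15, so (1,1) = 6.
Column 3: -6 + 9 + ? = -9, so (3,3) = -12.
Using row 1: 6 + (-6) + ? → (1,2) = -9 − 0 = -9.
From row 3, -9 − (0 + (-12)) gives (3,2) = 3.

3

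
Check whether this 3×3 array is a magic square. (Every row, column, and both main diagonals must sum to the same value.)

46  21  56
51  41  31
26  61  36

Yes

Row 1: 46 + 21 + 56 = 123.
Row 2: 51 + 41 + 31 = 123.
Row 3: 26 + 61 + 36 = 123.
Column 1: 46 + 51 + 26 = 123.
Column 2: 21 + 41 + 61 = 123.
Column 3: 56 + 31 + 36 = 123.
Main diagonal: 46 + 41 + 36 = 123.
Anti-diagonal: 56 + 41 + 26 = 123.
All lines sum to 123.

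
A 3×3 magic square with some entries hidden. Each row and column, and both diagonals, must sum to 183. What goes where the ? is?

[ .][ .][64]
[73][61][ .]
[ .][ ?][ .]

Row 2 must total 183; the given cells sum to 134, so (2,3) = 49.
Column 3 needs 183; the known cells sum to 113, so (3,3) = 70.
The remaining cell in main diagonal is (1,1) = 183 − 131 = 52.
Anti-diagonal: 64 + 61 + ? = 183, so (3,1) = 58.
From row 1, 183 − (52 + 64) gives (1,2) = 67.
From row 3, 183 − (58 + 70) gives (3,2) = 55.

55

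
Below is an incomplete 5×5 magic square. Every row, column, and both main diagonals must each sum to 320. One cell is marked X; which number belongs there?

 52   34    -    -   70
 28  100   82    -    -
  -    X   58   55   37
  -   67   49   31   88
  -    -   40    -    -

76

Row 4 must total 320; the given cells sum to 235, so (4,1) = 85.
The remaining cell in column 3 is (1,3) = 320 − 229 = 91.
Using main diagonal: 52 + 100 + 58 + 31 + ? → (5,5) = 320 − 241 = 79.
Row 1 needs 320; the known cells sum to 247, so (1,4) = 73.
Column 5: 70 + 37 + 88 + 79 + ? = 320, so (2,5) = 46.
Row 2: 28 + 100 + 82 + 46 + ? = 320, so (2,4) = 64.
Column 4 must total 320; the given cells sum to 223, so (5,4) = 97.
Anti-diagonal: 70 + 64 + 58 + 67 + ? = 320, so (5,1) = 61.
Row 5 needs 320; the known cells sum to 277, so (5,2) = 43.
Using column 1: 52 + 28 + 85 + 61 + ? → (3,1) = 320 − 226 = 94.
Column 2 needs 320; the known cells sum to 244, so (3,2) = 76.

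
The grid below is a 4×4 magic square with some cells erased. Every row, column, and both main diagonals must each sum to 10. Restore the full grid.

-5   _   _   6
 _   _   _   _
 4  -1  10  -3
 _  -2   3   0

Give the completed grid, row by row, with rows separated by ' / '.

-5 8 1 6 / 2 5 -4 7 / 4 -1 10 -3 / 9 -2 3 0

The remaining cell in row 4 is (4,1) = 10 − 1 = 9.
Column 1 must total 10; the given cells sum to 8, so (2,1) = 2.
The remaining cell in column 4 is (2,4) = 10 − 3 = 7.
Main diagonal must total 10; the given cells sum to 5, so (2,2) = 5.
Anti-diagonal must total 10; the given cells sum to 14, so (2,3) = -4.
The remaining cell in column 2 is (1,2) = 10 − 2 = 8.
Column 3: -4 + 10 + 3 + ? = 10, so (1,3) = 1.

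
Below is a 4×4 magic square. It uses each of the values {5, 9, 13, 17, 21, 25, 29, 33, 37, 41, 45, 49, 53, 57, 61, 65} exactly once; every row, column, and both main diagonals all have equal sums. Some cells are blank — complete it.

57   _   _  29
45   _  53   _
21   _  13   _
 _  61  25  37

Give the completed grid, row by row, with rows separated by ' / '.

57 5 49 29 / 45 33 53 9 / 21 41 13 65 / 17 61 25 37

The 16 entries sum to 560, so each line sums to 560/4 = 140.
Row 4 needs 140; the known cells sum to 123, so (4,1) = 17.
The remaining cell in column 3 is (1,3) = 140 − 91 = 49.
From main diagonal, 140 − (57 + 13 + 37) gives (2,2) = 33.
Using anti-diagonal: 29 + 53 + 17 + ? → (3,2) = 140 − 99 = 41.
Row 1 needs 140; the known cells sum to 135, so (1,2) = 5.
Row 2 needs 140; the known cells sum to 131, so (2,4) = 9.
Row 3 must total 140; the given cells sum to 75, so (3,4) = 65.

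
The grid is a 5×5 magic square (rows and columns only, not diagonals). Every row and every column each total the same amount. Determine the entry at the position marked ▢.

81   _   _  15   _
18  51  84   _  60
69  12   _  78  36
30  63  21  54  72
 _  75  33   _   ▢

24

Row 4 is complete and sums to 240; that is the magic constant.
Row 2 must total 240; the given cells sum to 213, so (2,4) = 27.
From row 3, 240 − (69 + 12 + 78 + 36) gives (3,3) = 45.
Using column 1: 81 + 18 + 69 + 30 + ? → (5,1) = 240 − 198 = 42.
Using column 2: 51 + 12 + 63 + 75 + ? → (1,2) = 240 − 201 = 39.
The remaining cell in column 3 is (1,3) = 240 − 183 = 57.
The remaining cell in column 4 is (5,4) = 240 − 174 = 66.
Using row 1: 81 + 39 + 57 + 15 + ? → (1,5) = 240 − 192 = 48.
Row 5 needs 240; the known cells sum to 216, so (5,5) = 24.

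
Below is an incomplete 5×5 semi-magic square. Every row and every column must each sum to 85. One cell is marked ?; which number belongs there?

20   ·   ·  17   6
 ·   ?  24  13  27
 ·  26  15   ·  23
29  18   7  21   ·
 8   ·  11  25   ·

5

Using row 4: 29 + 18 + 7 + 21 + ? → (4,5) = 85 − 75 = 10.
Column 3: 24 + 15 + 7 + 11 + ? = 85, so (1,3) = 28.
Using column 4: 17 + 13 + 21 + 25 + ? → (3,4) = 85 − 76 = 9.
Column 5 must total 85; the given cells sum to 66, so (5,5) = 19.
Row 1 needs 85; the known cells sum to 71, so (1,2) = 14.
The remaining cell in row 3 is (3,1) = 85 − 73 = 12.
The remaining cell in row 5 is (5,2) = 85 − 63 = 22.
Column 1 must total 85; the given cells sum to 69, so (2,1) = 16.
Column 2 must total 85; the given cells sum to 80, so (2,2) = 5.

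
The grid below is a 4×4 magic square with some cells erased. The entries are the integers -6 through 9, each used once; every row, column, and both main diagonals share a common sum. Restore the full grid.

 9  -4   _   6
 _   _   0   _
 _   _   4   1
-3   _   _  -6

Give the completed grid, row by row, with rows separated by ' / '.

The entries are -6 through 9, which sum to 24, so each line sums to 24/4 = 6.
Row 1: 9 + (-4) + 6 + ? = 6, so (1,3) = -5.
Column 3 needs 6; the known cells sum to -1, so (4,3) = 7.
The remaining cell in column 4 is (2,4) = 6 − 1 = 5.
From main diagonal, 6 − (9 + 4 + (-6)) gives (2,2) = -1.
The remaining cell in anti-diagonal is (3,2) = 6 − 3 = 3.
The remaining cell in row 2 is (2,1) = 6 − 4 = 2.
The remaining cell in row 3 is (3,1) = 6 − 8 = -2.
Row 4 needs 6; the known cells sum to -2, so (4,2) = 8.

9 -4 -5 6 / 2 -1 0 5 / -2 3 4 1 / -3 8 7 -6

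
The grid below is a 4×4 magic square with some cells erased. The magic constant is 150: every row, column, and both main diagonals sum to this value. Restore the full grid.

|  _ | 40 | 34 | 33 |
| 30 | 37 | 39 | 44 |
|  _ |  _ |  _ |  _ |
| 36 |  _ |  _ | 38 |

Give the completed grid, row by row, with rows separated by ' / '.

43 40 34 33 / 30 37 39 44 / 41 42 32 35 / 36 31 45 38

Using row 1: 40 + 34 + 33 + ? → (1,1) = 150 − 107 = 43.
Column 1: 43 + 30 + 36 + ? = 150, so (3,1) = 41.
Column 4 must total 150; the given cells sum to 115, so (3,4) = 35.
Main diagonal must total 150; the given cells sum to 118, so (3,3) = 32.
Anti-diagonal must total 150; the given cells sum to 108, so (3,2) = 42.
The remaining cell in column 2 is (4,2) = 150 − 119 = 31.
Column 3 must total 150; the given cells sum to 105, so (4,3) = 45.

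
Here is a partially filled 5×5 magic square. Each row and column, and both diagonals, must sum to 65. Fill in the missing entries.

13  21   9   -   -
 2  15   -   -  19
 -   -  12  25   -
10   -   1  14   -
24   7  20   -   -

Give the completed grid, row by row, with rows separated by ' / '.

13 21 9 17 5 / 2 15 23 6 19 / 16 4 12 25 8 / 10 18 1 14 22 / 24 7 20 3 11

Column 1 needs 65; the known cells sum to 49, so (3,1) = 16.
Column 3: 9 + 12 + 1 + 20 + ? = 65, so (2,3) = 23.
The remaining cell in main diagonal is (5,5) = 65 − 54 = 11.
Row 2 must total 65; the given cells sum to 59, so (2,4) = 6.
Row 5 must total 65; the given cells sum to 62, so (5,4) = 3.
The remaining cell in column 4 is (1,4) = 65 − 48 = 17.
Row 1: 13 + 21 + 9 + 17 + ? = 65, so (1,5) = 5.
Using anti-diagonal: 5 + 6 + 12 + 24 + ? → (4,2) = 65 − 47 = 18.
From row 4, 65 − (10 + 18 + 1 + 14) gives (4,5) = 22.
Using column 2: 21 + 15 + 18 + 7 + ? → (3,2) = 65 − 61 = 4.
Using column 5: 5 + 19 + 22 + 11 + ? → (3,5) = 65 − 57 = 8.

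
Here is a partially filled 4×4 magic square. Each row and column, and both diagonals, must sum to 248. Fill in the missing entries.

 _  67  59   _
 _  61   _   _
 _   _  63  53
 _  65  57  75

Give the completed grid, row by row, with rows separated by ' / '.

Using row 4: 65 + 57 + 75 + ? → (4,1) = 248 − 197 = 51.
The remaining cell in column 2 is (3,2) = 248 − 193 = 55.
The remaining cell in column 3 is (2,3) = 248 − 179 = 69.
From main diagonal, 248 − (61 + 63 + 75) gives (1,1) = 49.
Using anti-diagonal: 69 + 55 + 51 + ? → (1,4) = 248 − 175 = 73.
Using row 3: 55 + 63 + 53 + ? → (3,1) = 248 − 171 = 77.
The remaining cell in column 1 is (2,1) = 248 − 177 = 71.
The remaining cell in column 4 is (2,4) = 248 − 201 = 47.

49 67 59 73 / 71 61 69 47 / 77 55 63 53 / 51 65 57 75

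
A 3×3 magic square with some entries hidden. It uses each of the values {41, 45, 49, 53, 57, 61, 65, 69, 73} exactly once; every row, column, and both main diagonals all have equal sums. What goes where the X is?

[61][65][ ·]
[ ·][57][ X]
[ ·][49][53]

73

The 9 entries sum to 513, so each line sums to 513/3 = 171.
Row 1: 61 + 65 + ? = 171, so (1,3) = 45.
From row 3, 171 − (49 + 53) gives (3,1) = 69.
The remaining cell in column 1 is (2,1) = 171 − 130 = 41.
From column 3, 171 − (45 + 53) gives (2,3) = 73.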